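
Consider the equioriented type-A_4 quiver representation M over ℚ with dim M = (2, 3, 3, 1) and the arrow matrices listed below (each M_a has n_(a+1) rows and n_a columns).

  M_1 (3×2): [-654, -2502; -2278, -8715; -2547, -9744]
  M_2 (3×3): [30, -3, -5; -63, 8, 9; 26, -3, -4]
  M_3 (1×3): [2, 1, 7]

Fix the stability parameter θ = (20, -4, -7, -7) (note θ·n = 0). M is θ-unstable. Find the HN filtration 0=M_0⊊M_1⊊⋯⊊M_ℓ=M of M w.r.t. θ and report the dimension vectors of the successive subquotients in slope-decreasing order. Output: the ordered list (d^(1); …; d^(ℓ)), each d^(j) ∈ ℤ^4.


Interval decomposition of M: I[1,3], I[1,4], I[2,3].
HN type (ℓ=3): μ^(1)=3; μ^(2)=1/2; μ^(3)=-11/2

((1, 1, 1, 0); (1, 1, 1, 1); (0, 1, 1, 0))


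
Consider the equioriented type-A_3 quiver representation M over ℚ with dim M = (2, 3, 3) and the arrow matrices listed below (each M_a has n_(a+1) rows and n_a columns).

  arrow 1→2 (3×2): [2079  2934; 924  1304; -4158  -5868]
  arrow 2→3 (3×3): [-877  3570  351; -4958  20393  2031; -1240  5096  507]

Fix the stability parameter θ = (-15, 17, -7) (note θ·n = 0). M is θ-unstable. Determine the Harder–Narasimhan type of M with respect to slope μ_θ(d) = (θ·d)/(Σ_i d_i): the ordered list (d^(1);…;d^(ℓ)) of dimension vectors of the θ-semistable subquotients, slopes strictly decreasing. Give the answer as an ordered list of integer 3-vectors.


Barcode: M ≅ I[1,1], I[1,3], I[2,3]^2. HN layers by μ_θ (2 steps, strictly decreasing):
  μ^(1)=5; μ^(2)=-15

((0, 3, 3); (2, 0, 0))


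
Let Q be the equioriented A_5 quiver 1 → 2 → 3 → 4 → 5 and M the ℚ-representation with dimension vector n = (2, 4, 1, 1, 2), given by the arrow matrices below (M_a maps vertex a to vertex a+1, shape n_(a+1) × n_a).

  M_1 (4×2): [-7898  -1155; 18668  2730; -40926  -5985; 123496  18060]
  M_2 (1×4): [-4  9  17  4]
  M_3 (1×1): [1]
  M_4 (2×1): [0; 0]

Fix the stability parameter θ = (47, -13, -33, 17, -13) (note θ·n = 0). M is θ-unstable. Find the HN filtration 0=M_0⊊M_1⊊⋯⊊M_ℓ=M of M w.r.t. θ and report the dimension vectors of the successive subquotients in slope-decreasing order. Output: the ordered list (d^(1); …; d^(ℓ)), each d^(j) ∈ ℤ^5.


Via rank(M_{q-1}∘⋯∘M_p): M ≅ I[1,1], I[1,4], I[2,2]^3, I[5,5]^2.
μ_θ-semistable layers: μ^(1)=47; μ^(2)=17; μ^(3)=1/3; μ^(4)=-13

((1, 0, 0, 0, 0); (0, 0, 0, 1, 0); (1, 1, 1, 0, 0); (0, 3, 0, 0, 2))


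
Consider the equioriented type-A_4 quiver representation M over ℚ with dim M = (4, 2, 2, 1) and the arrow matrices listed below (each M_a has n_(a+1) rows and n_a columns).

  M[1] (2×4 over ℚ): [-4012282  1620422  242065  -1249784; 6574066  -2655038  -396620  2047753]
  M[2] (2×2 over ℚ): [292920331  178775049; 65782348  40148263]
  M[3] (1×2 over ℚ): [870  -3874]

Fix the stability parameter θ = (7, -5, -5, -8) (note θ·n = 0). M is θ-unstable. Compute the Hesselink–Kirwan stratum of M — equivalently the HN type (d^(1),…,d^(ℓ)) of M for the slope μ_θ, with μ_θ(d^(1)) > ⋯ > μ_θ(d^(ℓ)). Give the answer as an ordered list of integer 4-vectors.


Via rank(M_{q-1}∘⋯∘M_p): M ≅ I[1,1]^2, I[1,3], I[1,4].
μ_θ-semistable layers: μ^(1)=7; μ^(2)=-1; μ^(3)=-11/4

((2, 0, 0, 0); (1, 1, 1, 0); (1, 1, 1, 1))


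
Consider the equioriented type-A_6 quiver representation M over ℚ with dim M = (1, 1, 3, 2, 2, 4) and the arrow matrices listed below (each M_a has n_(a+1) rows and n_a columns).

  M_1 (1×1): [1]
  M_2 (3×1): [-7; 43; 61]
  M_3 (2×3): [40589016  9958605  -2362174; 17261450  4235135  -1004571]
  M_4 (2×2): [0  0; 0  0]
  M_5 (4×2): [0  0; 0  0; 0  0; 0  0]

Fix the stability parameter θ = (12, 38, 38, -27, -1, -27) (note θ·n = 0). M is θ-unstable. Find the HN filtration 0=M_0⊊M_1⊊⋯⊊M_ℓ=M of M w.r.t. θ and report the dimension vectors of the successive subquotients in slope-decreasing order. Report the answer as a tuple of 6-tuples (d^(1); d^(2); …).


Barcode: M ≅ I[1,4], I[3,3], I[3,4], I[5,5]^2, I[6,6]^4. HN layers by μ_θ (6 steps, strictly decreasing):
  μ^(1)=38; μ^(2)=49/3; μ^(3)=12; μ^(4)=11/2; μ^(5)=-1; μ^(6)=-27

((0, 0, 1, 0, 0, 0); (0, 1, 1, 1, 0, 0); (1, 0, 0, 0, 0, 0); (0, 0, 1, 1, 0, 0); (0, 0, 0, 0, 2, 0); (0, 0, 0, 0, 0, 4))


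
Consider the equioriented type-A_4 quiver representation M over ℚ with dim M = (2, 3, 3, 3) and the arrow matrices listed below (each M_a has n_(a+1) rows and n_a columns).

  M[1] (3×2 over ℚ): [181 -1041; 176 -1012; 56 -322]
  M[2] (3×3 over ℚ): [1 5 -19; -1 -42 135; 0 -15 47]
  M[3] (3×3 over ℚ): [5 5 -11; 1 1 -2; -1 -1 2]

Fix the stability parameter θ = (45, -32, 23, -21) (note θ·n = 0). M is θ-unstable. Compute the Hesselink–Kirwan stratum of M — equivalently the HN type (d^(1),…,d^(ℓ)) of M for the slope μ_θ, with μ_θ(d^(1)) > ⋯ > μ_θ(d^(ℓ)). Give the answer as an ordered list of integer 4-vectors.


Interval decomposition of M: I[1,3], I[1,4], I[2,4], I[4,4].
HN type (ℓ=6): μ^(1)=23; μ^(2)=13/2; μ^(3)=15/4; μ^(4)=1; μ^(5)=-21; μ^(6)=-32

((0, 0, 1, 0); (1, 1, 0, 0); (1, 1, 1, 1); (0, 0, 1, 1); (0, 0, 0, 1); (0, 1, 0, 0))


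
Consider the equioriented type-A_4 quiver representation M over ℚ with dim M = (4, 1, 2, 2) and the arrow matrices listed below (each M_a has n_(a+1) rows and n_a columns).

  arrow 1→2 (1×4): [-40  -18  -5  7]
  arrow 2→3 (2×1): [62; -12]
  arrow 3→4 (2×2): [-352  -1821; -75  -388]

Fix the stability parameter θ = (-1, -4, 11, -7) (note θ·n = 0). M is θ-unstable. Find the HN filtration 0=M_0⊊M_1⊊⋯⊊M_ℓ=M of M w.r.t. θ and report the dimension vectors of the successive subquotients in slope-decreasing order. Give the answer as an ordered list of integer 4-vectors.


Barcode: M ≅ I[1,1]^3, I[1,4], I[3,4]. HN layers by μ_θ (3 steps, strictly decreasing):
  μ^(1)=2; μ^(2)=-1; μ^(3)=-5/2

((0, 0, 2, 2); (3, 0, 0, 0); (1, 1, 0, 0))


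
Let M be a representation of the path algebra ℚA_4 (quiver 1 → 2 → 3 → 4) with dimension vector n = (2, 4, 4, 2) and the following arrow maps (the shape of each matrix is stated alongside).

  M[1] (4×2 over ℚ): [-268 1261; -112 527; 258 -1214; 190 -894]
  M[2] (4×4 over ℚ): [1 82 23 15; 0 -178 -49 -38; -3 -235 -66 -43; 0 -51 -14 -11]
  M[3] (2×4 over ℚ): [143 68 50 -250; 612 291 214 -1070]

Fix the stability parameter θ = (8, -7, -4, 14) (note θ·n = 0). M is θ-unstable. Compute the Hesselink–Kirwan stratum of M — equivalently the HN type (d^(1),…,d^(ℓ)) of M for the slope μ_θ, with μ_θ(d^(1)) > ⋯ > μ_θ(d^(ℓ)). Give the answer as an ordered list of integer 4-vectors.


Interval decomposition of M: I[1,4]^2, I[2,3]^2.
HN type (ℓ=4): μ^(1)=14; μ^(2)=-1; μ^(3)=-4; μ^(4)=-7

((0, 0, 0, 2); (2, 2, 2, 0); (0, 0, 2, 0); (0, 2, 0, 0))


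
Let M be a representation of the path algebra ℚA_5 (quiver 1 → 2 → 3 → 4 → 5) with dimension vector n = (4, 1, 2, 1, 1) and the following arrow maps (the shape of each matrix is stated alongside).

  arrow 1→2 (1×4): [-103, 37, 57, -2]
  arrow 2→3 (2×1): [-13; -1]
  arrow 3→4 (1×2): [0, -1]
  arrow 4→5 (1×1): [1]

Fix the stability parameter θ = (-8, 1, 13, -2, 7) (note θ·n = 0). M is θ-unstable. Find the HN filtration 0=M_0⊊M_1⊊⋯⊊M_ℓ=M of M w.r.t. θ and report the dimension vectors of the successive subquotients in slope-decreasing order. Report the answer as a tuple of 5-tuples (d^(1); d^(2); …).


Barcode: M ≅ I[1,1]^3, I[1,5], I[3,3]. HN layers by μ_θ (5 steps, strictly decreasing):
  μ^(1)=13; μ^(2)=7; μ^(3)=11/2; μ^(4)=1; μ^(5)=-8

((0, 0, 1, 0, 0); (0, 0, 0, 0, 1); (0, 0, 1, 1, 0); (0, 1, 0, 0, 0); (4, 0, 0, 0, 0))


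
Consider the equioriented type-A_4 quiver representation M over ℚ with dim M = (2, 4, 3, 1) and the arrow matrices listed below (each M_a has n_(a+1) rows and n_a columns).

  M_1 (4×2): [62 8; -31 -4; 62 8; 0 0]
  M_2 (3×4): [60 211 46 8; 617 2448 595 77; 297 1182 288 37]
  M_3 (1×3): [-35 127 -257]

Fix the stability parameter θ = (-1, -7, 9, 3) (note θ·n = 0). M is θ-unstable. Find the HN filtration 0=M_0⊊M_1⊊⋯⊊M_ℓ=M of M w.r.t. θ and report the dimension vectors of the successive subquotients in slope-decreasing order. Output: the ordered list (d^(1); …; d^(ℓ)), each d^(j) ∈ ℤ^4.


Barcode: M ≅ I[1,1], I[1,4], I[2,2], I[2,3]^2. HN layers by μ_θ (5 steps, strictly decreasing):
  μ^(1)=9; μ^(2)=6; μ^(3)=-1; μ^(4)=-4; μ^(5)=-7

((0, 0, 2, 0); (0, 0, 1, 1); (1, 0, 0, 0); (1, 1, 0, 0); (0, 3, 0, 0))


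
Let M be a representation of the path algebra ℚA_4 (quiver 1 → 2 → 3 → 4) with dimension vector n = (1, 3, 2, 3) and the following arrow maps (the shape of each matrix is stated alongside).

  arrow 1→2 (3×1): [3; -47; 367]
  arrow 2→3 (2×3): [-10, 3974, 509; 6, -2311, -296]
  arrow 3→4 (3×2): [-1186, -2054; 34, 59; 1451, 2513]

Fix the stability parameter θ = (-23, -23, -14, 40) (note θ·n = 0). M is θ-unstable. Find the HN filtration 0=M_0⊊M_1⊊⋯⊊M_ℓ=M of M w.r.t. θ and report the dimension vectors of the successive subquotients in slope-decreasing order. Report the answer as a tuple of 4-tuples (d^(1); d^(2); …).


Barcode: M ≅ I[1,4], I[2,2], I[2,4], I[4,4]. HN layers by μ_θ (3 steps, strictly decreasing):
  μ^(1)=40; μ^(2)=-14; μ^(3)=-23

((0, 0, 0, 3); (0, 0, 2, 0); (1, 3, 0, 0))


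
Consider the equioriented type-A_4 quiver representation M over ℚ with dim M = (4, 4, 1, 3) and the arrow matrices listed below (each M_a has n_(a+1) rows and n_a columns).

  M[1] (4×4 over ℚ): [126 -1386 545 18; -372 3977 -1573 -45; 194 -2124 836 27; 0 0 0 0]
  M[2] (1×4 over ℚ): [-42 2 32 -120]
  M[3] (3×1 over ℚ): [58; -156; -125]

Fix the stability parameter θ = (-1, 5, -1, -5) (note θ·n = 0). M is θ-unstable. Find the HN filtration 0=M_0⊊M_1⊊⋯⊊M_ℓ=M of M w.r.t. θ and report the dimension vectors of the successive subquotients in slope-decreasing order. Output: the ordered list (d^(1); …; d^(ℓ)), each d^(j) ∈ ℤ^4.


Interval decomposition of M: I[1,1], I[1,2]^2, I[1,4], I[2,2], I[4,4]^2.
HN type (ℓ=4): μ^(1)=5; μ^(2)=-1/3; μ^(3)=-1; μ^(4)=-5

((0, 3, 0, 0); (0, 1, 1, 1); (4, 0, 0, 0); (0, 0, 0, 2))


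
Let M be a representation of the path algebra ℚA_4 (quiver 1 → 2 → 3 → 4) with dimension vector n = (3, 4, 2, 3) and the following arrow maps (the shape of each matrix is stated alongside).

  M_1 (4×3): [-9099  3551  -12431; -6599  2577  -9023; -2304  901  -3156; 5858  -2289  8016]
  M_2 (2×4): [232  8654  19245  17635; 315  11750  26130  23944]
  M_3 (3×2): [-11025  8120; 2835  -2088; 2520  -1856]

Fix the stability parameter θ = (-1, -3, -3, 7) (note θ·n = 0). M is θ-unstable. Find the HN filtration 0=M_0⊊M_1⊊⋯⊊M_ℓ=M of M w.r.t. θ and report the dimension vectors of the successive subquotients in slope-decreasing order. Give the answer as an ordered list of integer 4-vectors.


Barcode: M ≅ I[1,2], I[1,3], I[1,4], I[2,2], I[4,4]^2. HN layers by μ_θ (4 steps, strictly decreasing):
  μ^(1)=7; μ^(2)=-2; μ^(3)=-7/3; μ^(4)=-3

((0, 0, 0, 3); (1, 1, 0, 0); (2, 2, 2, 0); (0, 1, 0, 0))


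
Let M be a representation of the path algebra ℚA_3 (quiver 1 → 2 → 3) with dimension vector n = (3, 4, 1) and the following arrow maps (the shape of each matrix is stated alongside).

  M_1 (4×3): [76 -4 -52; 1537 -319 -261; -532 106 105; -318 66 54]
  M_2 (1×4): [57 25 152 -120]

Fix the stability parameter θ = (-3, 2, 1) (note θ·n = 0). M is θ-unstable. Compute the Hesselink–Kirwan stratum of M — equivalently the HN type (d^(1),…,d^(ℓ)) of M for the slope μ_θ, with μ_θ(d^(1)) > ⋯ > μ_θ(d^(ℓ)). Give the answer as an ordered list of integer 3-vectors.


Via rank(M_{q-1}∘⋯∘M_p): M ≅ I[1,1], I[1,2], I[1,3], I[2,2]^2.
μ_θ-semistable layers: μ^(1)=2; μ^(2)=3/2; μ^(3)=-3

((0, 3, 0); (0, 1, 1); (3, 0, 0))


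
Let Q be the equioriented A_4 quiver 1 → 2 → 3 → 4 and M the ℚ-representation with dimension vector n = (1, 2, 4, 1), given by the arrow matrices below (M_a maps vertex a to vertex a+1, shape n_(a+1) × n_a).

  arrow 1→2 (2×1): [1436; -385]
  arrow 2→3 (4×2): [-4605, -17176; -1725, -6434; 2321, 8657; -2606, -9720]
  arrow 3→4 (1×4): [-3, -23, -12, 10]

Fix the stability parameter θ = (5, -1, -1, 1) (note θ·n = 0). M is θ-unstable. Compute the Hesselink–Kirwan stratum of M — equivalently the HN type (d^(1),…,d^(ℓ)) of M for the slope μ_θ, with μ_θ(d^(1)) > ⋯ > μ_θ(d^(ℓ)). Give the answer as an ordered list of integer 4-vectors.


Barcode: M ≅ I[1,4], I[2,3], I[3,3]^2. HN layers by μ_θ (2 steps, strictly decreasing):
  μ^(1)=1; μ^(2)=-1

((1, 1, 1, 1); (0, 1, 3, 0))


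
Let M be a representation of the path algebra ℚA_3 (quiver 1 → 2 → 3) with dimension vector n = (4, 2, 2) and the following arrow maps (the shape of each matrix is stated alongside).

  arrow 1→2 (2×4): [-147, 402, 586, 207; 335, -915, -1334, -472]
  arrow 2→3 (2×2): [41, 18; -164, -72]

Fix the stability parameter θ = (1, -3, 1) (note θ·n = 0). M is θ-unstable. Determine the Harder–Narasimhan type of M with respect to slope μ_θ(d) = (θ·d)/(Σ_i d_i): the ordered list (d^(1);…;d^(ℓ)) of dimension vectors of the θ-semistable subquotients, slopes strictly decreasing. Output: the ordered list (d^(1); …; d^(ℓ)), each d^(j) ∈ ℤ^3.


Interval decomposition of M: I[1,1]^2, I[1,2], I[1,3], I[3,3].
HN type (ℓ=2): μ^(1)=1; μ^(2)=-1

((2, 0, 2); (2, 2, 0))


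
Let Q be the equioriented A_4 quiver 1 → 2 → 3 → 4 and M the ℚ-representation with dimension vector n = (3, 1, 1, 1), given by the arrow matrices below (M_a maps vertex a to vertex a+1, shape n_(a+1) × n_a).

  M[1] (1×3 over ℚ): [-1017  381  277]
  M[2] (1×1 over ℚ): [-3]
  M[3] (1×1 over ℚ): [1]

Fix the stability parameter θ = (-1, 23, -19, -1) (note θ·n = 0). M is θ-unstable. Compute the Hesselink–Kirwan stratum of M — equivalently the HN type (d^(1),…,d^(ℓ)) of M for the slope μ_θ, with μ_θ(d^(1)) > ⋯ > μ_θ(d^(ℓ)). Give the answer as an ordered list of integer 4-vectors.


Barcode: M ≅ I[1,1]^2, I[1,4]. HN layers by μ_θ (2 steps, strictly decreasing):
  μ^(1)=1; μ^(2)=-1

((0, 1, 1, 1); (3, 0, 0, 0))


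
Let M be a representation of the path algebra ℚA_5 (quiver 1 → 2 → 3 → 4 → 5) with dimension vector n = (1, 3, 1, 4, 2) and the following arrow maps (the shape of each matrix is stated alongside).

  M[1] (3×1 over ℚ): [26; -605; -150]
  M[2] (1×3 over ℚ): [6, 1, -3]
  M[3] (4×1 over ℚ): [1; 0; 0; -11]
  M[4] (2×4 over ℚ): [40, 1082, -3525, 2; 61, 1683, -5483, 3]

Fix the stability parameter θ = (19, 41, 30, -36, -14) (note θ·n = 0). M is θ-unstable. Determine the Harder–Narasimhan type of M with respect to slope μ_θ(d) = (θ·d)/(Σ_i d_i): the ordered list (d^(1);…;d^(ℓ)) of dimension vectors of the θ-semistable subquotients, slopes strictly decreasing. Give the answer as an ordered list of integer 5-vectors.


Via rank(M_{q-1}∘⋯∘M_p): M ≅ I[1,5], I[2,2]^2, I[4,4]^2, I[4,5].
μ_θ-semistable layers: μ^(1)=41; μ^(2)=8; μ^(3)=-14; μ^(4)=-36

((0, 2, 0, 0, 0); (1, 1, 1, 1, 1); (0, 0, 0, 0, 1); (0, 0, 0, 3, 0))


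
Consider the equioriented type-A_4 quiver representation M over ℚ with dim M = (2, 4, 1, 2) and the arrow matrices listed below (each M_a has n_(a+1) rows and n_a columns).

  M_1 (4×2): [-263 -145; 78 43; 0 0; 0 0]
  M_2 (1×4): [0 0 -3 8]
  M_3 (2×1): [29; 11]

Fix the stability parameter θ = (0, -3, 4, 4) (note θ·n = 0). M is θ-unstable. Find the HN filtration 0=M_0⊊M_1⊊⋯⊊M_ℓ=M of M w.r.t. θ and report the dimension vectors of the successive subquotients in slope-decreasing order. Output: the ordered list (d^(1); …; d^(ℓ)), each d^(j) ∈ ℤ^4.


Barcode: M ≅ I[1,2]^2, I[2,2], I[2,4], I[4,4]. HN layers by μ_θ (3 steps, strictly decreasing):
  μ^(1)=4; μ^(2)=-3/2; μ^(3)=-3

((0, 0, 1, 2); (2, 2, 0, 0); (0, 2, 0, 0))


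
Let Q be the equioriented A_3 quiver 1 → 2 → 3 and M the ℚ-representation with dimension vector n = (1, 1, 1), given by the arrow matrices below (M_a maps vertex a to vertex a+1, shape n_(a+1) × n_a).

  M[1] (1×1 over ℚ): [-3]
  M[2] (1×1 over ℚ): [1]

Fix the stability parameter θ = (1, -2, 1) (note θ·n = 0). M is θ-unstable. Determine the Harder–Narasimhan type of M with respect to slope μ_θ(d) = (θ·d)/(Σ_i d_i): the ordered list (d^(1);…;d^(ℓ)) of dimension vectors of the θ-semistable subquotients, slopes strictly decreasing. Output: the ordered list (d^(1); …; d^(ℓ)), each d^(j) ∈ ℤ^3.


Interval decomposition of M: I[1,3].
HN type (ℓ=2): μ^(1)=1; μ^(2)=-1/2

((0, 0, 1); (1, 1, 0))


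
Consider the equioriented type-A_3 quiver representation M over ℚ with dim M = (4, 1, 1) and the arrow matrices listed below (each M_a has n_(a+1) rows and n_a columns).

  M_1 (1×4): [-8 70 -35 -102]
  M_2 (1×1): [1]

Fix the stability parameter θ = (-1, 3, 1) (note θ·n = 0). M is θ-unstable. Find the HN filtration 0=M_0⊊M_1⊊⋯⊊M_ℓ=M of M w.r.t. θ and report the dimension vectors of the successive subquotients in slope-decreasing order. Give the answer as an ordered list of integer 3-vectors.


Interval decomposition of M: I[1,1]^3, I[1,3].
HN type (ℓ=2): μ^(1)=2; μ^(2)=-1

((0, 1, 1); (4, 0, 0))


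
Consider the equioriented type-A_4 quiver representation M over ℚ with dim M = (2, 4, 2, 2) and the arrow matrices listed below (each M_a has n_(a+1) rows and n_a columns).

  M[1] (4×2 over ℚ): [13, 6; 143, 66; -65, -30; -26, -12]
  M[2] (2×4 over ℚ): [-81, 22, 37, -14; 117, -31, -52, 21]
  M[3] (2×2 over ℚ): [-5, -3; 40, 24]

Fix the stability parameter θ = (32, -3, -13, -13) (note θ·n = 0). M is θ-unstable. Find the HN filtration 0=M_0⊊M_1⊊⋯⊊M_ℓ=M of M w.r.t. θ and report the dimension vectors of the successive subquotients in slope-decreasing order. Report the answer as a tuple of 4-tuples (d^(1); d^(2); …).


Barcode: M ≅ I[1,1], I[1,4], I[2,2]^2, I[2,3], I[4,4]. HN layers by μ_θ (5 steps, strictly decreasing):
  μ^(1)=32; μ^(2)=3/4; μ^(3)=-3; μ^(4)=-8; μ^(5)=-13

((1, 0, 0, 0); (1, 1, 1, 1); (0, 2, 0, 0); (0, 1, 1, 0); (0, 0, 0, 1))


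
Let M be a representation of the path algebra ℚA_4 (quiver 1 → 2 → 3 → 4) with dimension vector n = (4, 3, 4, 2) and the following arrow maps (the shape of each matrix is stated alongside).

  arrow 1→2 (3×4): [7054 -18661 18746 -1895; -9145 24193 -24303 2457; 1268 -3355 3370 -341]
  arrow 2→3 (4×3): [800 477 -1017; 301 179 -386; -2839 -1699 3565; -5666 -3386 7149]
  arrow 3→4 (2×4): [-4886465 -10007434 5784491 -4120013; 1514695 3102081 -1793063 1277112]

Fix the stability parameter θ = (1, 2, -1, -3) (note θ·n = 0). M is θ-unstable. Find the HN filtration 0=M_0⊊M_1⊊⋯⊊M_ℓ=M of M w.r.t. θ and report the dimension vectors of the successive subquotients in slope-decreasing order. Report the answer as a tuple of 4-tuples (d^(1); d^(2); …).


Barcode: M ≅ I[1,1], I[1,3], I[1,4]^2, I[3,3]. HN layers by μ_θ (4 steps, strictly decreasing):
  μ^(1)=1; μ^(2)=2/3; μ^(3)=-1/4; μ^(4)=-1

((1, 0, 0, 0); (1, 1, 1, 0); (2, 2, 2, 2); (0, 0, 1, 0))


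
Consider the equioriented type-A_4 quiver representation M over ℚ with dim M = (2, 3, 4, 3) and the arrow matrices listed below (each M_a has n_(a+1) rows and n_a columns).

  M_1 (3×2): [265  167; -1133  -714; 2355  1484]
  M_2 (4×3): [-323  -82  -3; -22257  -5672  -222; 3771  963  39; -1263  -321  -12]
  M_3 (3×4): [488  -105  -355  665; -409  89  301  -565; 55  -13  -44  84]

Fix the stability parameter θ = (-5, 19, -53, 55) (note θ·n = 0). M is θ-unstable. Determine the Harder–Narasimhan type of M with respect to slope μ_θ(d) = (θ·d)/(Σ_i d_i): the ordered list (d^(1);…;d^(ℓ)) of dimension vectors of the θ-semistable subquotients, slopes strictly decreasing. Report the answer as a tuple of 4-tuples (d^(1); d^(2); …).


Via rank(M_{q-1}∘⋯∘M_p): M ≅ I[1,4]^2, I[2,4], I[3,3].
μ_θ-semistable layers: μ^(1)=55; μ^(2)=-13; μ^(3)=-17; μ^(4)=-53

((0, 0, 0, 3); (2, 2, 2, 0); (0, 1, 1, 0); (0, 0, 1, 0))


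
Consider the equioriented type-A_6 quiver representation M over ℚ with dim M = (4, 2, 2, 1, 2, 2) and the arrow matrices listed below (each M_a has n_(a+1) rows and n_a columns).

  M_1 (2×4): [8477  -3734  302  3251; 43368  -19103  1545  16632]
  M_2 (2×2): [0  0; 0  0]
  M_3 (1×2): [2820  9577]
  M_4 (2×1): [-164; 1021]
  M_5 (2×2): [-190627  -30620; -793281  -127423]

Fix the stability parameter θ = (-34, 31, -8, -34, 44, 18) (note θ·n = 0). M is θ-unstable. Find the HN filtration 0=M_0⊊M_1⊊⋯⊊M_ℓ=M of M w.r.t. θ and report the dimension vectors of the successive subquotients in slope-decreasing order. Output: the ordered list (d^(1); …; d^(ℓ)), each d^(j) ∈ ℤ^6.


Barcode: M ≅ I[1,1]^2, I[1,2]^2, I[3,3], I[3,6], I[5,6]. HN layers by μ_θ (4 steps, strictly decreasing):
  μ^(1)=31; μ^(2)=-8; μ^(3)=-21; μ^(4)=-34

((0, 2, 0, 0, 2, 2); (0, 0, 1, 0, 0, 0); (0, 0, 1, 1, 0, 0); (4, 0, 0, 0, 0, 0))


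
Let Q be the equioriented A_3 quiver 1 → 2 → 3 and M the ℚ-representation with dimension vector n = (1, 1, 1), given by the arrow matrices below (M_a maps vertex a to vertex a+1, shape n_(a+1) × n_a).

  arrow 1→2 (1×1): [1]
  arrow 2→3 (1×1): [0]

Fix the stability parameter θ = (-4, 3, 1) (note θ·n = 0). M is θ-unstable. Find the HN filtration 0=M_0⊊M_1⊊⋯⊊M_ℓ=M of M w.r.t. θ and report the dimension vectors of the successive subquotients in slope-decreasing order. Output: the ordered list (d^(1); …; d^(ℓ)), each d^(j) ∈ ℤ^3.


Barcode: M ≅ I[1,2], I[3,3]. HN layers by μ_θ (3 steps, strictly decreasing):
  μ^(1)=3; μ^(2)=1; μ^(3)=-4

((0, 1, 0); (0, 0, 1); (1, 0, 0))


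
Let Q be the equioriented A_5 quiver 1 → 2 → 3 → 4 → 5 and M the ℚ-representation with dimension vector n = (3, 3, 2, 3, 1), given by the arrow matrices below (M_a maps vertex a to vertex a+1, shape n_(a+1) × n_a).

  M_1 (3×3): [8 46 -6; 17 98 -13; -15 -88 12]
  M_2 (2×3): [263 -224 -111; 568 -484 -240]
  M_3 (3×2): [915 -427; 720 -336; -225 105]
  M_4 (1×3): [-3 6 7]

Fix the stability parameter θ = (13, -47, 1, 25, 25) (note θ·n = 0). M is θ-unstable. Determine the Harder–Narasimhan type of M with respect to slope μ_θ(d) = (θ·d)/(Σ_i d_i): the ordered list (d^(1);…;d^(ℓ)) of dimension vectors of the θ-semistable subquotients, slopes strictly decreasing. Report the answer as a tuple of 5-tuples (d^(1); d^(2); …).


Via rank(M_{q-1}∘⋯∘M_p): M ≅ I[1,2], I[1,3], I[1,4], I[4,4], I[4,5].
μ_θ-semistable layers: μ^(1)=25; μ^(2)=1; μ^(3)=-17

((0, 0, 0, 3, 1); (0, 0, 2, 0, 0); (3, 3, 0, 0, 0))


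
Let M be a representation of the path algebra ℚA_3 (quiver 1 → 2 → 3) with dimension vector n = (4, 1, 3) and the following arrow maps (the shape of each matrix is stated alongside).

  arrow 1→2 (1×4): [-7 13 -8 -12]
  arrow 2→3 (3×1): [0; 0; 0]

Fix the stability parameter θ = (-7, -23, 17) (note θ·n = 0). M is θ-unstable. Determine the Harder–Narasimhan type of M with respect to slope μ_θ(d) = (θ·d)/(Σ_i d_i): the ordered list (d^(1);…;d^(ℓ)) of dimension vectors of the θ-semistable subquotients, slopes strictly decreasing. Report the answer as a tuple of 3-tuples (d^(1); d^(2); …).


Barcode: M ≅ I[1,1]^3, I[1,2], I[3,3]^3. HN layers by μ_θ (3 steps, strictly decreasing):
  μ^(1)=17; μ^(2)=-7; μ^(3)=-15

((0, 0, 3); (3, 0, 0); (1, 1, 0))


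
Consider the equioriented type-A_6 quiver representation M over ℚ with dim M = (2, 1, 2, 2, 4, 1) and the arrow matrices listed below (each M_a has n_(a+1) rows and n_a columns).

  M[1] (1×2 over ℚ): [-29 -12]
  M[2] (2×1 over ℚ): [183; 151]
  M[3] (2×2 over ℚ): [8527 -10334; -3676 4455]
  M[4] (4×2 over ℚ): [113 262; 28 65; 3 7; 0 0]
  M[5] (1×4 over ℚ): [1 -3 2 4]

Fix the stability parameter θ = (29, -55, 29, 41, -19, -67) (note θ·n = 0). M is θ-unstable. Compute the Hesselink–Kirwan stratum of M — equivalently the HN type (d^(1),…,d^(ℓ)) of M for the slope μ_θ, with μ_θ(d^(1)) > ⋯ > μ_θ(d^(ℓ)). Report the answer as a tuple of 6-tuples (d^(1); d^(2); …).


Interval decomposition of M: I[1,1], I[1,6], I[3,5], I[5,5]^2.
HN type (ℓ=5): μ^(1)=29; μ^(2)=17; μ^(3)=-4; μ^(4)=-13; μ^(5)=-19

((1, 0, 0, 0, 0, 0); (0, 0, 1, 1, 1, 0); (0, 0, 1, 1, 1, 1); (1, 1, 0, 0, 0, 0); (0, 0, 0, 0, 2, 0))


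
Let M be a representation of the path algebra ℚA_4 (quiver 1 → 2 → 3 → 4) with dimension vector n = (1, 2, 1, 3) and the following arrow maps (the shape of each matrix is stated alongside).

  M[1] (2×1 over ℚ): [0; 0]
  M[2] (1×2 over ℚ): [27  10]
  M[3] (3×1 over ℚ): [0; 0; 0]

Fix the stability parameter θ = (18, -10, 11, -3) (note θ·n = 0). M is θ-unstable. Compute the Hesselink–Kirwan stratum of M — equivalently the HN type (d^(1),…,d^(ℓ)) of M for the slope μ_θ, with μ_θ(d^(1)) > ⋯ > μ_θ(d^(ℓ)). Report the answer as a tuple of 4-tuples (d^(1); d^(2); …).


Via rank(M_{q-1}∘⋯∘M_p): M ≅ I[1,1], I[2,2], I[2,3], I[4,4]^3.
μ_θ-semistable layers: μ^(1)=18; μ^(2)=11; μ^(3)=-3; μ^(4)=-10

((1, 0, 0, 0); (0, 0, 1, 0); (0, 0, 0, 3); (0, 2, 0, 0))


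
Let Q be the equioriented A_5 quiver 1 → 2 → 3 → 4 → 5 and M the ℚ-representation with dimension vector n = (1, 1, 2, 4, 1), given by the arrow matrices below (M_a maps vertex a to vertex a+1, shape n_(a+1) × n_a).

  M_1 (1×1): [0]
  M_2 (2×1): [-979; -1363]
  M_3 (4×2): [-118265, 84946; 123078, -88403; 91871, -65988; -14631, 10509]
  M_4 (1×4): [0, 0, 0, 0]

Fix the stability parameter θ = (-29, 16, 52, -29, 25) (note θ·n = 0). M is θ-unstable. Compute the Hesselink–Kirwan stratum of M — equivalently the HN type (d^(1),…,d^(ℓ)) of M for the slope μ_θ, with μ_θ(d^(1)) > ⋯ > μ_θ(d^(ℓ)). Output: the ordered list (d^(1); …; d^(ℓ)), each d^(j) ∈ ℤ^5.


Interval decomposition of M: I[1,1], I[2,4], I[3,4], I[4,4]^2, I[5,5].
HN type (ℓ=4): μ^(1)=25; μ^(2)=13; μ^(3)=23/2; μ^(4)=-29

((0, 0, 0, 0, 1); (0, 1, 1, 1, 0); (0, 0, 1, 1, 0); (1, 0, 0, 2, 0))


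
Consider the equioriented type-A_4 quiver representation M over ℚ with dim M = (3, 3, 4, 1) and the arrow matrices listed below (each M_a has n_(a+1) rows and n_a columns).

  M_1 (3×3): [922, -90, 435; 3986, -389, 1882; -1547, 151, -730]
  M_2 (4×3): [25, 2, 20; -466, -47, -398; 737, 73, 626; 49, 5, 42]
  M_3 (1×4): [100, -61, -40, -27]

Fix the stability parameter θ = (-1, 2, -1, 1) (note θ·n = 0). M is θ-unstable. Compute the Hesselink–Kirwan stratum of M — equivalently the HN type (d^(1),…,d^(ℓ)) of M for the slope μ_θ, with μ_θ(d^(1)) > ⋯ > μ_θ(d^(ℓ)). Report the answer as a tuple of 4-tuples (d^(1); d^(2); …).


Barcode: M ≅ I[1,2], I[1,3], I[1,4], I[3,3]^2. HN layers by μ_θ (4 steps, strictly decreasing):
  μ^(1)=2; μ^(2)=1; μ^(3)=1/2; μ^(4)=-1

((0, 1, 0, 0); (0, 0, 0, 1); (0, 2, 2, 0); (3, 0, 2, 0))


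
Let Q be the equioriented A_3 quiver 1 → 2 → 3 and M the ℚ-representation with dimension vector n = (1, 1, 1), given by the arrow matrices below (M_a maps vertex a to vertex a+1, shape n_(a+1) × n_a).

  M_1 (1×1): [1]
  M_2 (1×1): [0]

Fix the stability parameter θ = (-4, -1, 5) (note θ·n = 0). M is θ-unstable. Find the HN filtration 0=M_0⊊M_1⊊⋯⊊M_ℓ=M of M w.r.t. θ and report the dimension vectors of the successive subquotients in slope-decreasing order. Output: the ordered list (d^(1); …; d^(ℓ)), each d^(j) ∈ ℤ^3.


Interval decomposition of M: I[1,2], I[3,3].
HN type (ℓ=3): μ^(1)=5; μ^(2)=-1; μ^(3)=-4

((0, 0, 1); (0, 1, 0); (1, 0, 0))


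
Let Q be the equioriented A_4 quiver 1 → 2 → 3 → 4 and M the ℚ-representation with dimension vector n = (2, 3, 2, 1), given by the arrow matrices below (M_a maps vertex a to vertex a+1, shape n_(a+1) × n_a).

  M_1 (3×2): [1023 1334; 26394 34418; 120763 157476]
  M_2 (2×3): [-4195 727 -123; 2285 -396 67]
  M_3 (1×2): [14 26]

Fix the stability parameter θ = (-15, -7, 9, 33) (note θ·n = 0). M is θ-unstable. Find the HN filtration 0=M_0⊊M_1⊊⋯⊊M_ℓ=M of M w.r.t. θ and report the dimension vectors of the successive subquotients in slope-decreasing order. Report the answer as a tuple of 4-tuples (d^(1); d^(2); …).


Via rank(M_{q-1}∘⋯∘M_p): M ≅ I[1,2], I[1,4], I[2,3].
μ_θ-semistable layers: μ^(1)=33; μ^(2)=9; μ^(3)=-7; μ^(4)=-15

((0, 0, 0, 1); (0, 0, 2, 0); (0, 3, 0, 0); (2, 0, 0, 0))


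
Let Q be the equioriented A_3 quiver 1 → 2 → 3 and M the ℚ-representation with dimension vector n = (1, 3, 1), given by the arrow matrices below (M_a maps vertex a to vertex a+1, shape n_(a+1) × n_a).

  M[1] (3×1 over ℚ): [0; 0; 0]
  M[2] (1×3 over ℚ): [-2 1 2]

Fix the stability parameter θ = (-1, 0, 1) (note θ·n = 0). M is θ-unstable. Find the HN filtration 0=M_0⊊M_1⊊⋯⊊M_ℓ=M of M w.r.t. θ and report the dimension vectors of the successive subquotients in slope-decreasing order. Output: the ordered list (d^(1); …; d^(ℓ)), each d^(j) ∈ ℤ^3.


Barcode: M ≅ I[1,1], I[2,2]^2, I[2,3]. HN layers by μ_θ (3 steps, strictly decreasing):
  μ^(1)=1; μ^(2)=0; μ^(3)=-1

((0, 0, 1); (0, 3, 0); (1, 0, 0))


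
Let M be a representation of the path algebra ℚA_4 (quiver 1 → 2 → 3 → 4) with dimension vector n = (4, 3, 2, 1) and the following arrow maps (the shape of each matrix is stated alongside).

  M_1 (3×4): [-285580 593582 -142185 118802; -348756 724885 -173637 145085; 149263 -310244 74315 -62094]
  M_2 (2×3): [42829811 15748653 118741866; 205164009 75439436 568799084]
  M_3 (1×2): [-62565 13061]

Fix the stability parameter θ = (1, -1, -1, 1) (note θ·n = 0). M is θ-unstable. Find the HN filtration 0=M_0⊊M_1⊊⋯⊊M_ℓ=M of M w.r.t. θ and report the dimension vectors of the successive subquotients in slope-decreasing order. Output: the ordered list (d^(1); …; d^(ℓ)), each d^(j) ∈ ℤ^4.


Interval decomposition of M: I[1,1], I[1,2], I[1,3], I[1,4].
HN type (ℓ=3): μ^(1)=1; μ^(2)=0; μ^(3)=-1/3

((1, 0, 0, 1); (1, 1, 0, 0); (2, 2, 2, 0))


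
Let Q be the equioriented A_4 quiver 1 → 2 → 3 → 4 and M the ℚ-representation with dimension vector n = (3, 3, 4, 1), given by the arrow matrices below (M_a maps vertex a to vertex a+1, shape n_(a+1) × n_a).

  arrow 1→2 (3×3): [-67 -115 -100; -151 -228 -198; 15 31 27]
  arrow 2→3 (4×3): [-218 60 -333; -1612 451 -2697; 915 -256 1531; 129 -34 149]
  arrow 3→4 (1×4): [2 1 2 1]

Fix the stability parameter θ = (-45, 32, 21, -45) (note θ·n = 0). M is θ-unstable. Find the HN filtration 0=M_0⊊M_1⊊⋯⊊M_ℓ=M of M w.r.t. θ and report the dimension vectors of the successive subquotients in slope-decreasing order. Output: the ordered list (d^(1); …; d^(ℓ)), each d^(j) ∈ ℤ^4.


Barcode: M ≅ I[1,3]^2, I[1,4], I[3,3]. HN layers by μ_θ (4 steps, strictly decreasing):
  μ^(1)=53/2; μ^(2)=21; μ^(3)=8/3; μ^(4)=-45

((0, 2, 2, 0); (0, 0, 1, 0); (0, 1, 1, 1); (3, 0, 0, 0))


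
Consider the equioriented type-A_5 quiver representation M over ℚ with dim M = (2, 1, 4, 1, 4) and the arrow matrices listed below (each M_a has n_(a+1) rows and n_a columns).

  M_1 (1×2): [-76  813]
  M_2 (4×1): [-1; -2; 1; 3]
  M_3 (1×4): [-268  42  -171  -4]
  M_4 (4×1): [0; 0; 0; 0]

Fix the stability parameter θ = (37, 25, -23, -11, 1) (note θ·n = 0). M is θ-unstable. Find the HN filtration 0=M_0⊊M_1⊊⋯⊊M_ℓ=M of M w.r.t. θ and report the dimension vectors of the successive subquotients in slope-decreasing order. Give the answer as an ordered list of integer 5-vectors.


Interval decomposition of M: I[1,1], I[1,4], I[3,3]^3, I[5,5]^4.
HN type (ℓ=4): μ^(1)=37; μ^(2)=7; μ^(3)=1; μ^(4)=-23

((1, 0, 0, 0, 0); (1, 1, 1, 1, 0); (0, 0, 0, 0, 4); (0, 0, 3, 0, 0))


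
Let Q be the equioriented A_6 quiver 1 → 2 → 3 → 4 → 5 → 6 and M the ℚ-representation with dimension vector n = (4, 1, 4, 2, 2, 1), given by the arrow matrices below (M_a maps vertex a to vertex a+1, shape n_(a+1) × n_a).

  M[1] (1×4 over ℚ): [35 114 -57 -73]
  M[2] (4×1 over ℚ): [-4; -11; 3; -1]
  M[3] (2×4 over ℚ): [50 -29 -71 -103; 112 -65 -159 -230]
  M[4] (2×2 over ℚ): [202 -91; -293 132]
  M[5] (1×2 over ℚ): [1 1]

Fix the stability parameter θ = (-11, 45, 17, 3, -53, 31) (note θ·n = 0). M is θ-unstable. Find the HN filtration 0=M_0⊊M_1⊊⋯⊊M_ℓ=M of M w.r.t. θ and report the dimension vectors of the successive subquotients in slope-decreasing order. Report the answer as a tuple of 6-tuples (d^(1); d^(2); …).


Interval decomposition of M: I[1,1]^3, I[1,6], I[3,3]^2, I[3,5].
HN type (ℓ=4): μ^(1)=31; μ^(2)=17; μ^(3)=3; μ^(4)=-11

((0, 0, 0, 0, 0, 1); (0, 0, 2, 0, 0, 0); (0, 1, 1, 1, 1, 0); (4, 0, 1, 1, 1, 0))


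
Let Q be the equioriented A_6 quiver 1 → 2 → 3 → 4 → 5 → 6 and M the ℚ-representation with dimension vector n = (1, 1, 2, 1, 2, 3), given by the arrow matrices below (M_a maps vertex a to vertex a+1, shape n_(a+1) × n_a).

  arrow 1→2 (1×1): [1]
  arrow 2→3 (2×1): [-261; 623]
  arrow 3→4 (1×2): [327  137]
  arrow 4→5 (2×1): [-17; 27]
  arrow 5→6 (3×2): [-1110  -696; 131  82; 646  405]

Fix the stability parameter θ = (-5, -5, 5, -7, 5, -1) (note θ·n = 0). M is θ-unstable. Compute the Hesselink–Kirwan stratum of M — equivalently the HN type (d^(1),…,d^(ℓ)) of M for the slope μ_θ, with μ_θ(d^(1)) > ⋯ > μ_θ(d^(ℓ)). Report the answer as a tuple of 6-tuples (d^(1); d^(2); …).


Via rank(M_{q-1}∘⋯∘M_p): M ≅ I[1,6], I[3,3], I[5,6], I[6,6].
μ_θ-semistable layers: μ^(1)=5; μ^(2)=2; μ^(3)=-1; μ^(4)=-5

((0, 0, 1, 0, 0, 0); (0, 0, 0, 0, 2, 2); (0, 0, 1, 1, 0, 1); (1, 1, 0, 0, 0, 0))


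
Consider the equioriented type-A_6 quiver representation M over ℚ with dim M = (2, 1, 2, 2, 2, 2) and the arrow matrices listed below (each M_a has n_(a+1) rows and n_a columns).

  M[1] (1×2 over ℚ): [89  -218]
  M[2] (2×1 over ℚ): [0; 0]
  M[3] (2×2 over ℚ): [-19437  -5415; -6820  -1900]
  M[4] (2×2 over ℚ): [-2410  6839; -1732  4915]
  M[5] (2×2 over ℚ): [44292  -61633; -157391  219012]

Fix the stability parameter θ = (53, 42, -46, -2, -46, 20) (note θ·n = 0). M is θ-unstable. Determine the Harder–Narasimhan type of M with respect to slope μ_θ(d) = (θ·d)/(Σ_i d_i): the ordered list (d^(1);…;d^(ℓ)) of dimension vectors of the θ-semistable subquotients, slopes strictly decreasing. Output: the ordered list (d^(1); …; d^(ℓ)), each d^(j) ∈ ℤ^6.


Barcode: M ≅ I[1,1], I[1,2], I[3,3], I[3,6], I[4,6]. HN layers by μ_θ (5 steps, strictly decreasing):
  μ^(1)=53; μ^(2)=95/2; μ^(3)=20; μ^(4)=-24; μ^(5)=-46

((1, 0, 0, 0, 0, 0); (1, 1, 0, 0, 0, 0); (0, 0, 0, 0, 0, 2); (0, 0, 0, 2, 2, 0); (0, 0, 2, 0, 0, 0))


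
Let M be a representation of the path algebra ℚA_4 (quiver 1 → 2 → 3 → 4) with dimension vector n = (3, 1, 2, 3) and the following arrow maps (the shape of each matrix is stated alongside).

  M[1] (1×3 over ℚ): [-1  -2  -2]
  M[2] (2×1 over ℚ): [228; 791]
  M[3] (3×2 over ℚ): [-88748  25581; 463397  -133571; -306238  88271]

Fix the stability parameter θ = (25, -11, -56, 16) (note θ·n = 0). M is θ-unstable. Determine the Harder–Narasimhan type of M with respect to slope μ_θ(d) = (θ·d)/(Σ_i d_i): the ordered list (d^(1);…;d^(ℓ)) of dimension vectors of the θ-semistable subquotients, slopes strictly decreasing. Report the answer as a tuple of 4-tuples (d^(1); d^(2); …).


Via rank(M_{q-1}∘⋯∘M_p): M ≅ I[1,1]^2, I[1,4], I[3,4], I[4,4].
μ_θ-semistable layers: μ^(1)=25; μ^(2)=16; μ^(3)=-14; μ^(4)=-56

((2, 0, 0, 0); (0, 0, 0, 3); (1, 1, 1, 0); (0, 0, 1, 0))


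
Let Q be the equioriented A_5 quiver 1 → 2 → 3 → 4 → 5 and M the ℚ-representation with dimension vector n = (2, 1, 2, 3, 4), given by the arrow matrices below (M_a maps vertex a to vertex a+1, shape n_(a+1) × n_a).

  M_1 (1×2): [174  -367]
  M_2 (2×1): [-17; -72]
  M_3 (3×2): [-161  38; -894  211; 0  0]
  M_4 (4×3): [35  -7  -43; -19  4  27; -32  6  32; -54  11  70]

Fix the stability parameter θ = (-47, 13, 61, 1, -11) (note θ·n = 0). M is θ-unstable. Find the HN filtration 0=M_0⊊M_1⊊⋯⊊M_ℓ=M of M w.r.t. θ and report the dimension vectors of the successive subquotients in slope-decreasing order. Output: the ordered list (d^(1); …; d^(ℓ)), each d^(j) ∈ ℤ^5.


Barcode: M ≅ I[1,1], I[1,5], I[3,5], I[4,4], I[5,5]^2. HN layers by μ_θ (5 steps, strictly decreasing):
  μ^(1)=17; μ^(2)=13; μ^(3)=1; μ^(4)=-11; μ^(5)=-47

((0, 0, 2, 2, 2); (0, 1, 0, 0, 0); (0, 0, 0, 1, 0); (0, 0, 0, 0, 2); (2, 0, 0, 0, 0))


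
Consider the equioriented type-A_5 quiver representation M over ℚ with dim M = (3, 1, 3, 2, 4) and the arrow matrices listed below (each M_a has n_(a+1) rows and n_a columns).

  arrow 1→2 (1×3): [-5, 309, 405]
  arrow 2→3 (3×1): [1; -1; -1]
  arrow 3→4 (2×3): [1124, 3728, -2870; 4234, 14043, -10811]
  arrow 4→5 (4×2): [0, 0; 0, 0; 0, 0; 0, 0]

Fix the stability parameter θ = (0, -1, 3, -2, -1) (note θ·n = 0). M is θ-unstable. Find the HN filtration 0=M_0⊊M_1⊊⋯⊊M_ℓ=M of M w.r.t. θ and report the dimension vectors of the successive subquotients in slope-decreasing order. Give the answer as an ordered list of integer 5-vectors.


Interval decomposition of M: I[1,1]^2, I[1,4], I[3,3], I[3,4], I[5,5]^4.
HN type (ℓ=5): μ^(1)=3; μ^(2)=1/2; μ^(3)=0; μ^(4)=-1/2; μ^(5)=-1

((0, 0, 1, 0, 0); (0, 0, 2, 2, 0); (2, 0, 0, 0, 0); (1, 1, 0, 0, 0); (0, 0, 0, 0, 4))


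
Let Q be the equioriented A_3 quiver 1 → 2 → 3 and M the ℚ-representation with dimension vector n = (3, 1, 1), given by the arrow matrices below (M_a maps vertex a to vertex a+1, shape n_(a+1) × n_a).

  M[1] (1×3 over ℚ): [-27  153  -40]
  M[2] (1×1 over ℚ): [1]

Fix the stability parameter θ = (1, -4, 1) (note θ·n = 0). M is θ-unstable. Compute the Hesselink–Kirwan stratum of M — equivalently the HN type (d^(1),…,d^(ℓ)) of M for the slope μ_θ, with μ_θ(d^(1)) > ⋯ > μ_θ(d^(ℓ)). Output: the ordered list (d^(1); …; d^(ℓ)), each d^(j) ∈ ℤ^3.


Via rank(M_{q-1}∘⋯∘M_p): M ≅ I[1,1]^2, I[1,3].
μ_θ-semistable layers: μ^(1)=1; μ^(2)=-3/2

((2, 0, 1); (1, 1, 0))


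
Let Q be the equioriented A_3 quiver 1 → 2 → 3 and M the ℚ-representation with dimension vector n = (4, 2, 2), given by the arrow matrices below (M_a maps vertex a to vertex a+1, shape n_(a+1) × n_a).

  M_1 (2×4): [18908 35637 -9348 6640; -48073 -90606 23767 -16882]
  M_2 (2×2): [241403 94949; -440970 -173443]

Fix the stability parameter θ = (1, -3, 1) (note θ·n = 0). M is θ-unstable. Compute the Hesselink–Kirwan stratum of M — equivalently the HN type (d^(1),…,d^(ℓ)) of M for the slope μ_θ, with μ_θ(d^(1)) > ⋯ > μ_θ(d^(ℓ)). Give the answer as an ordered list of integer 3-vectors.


Barcode: M ≅ I[1,1]^2, I[1,3]^2. HN layers by μ_θ (2 steps, strictly decreasing):
  μ^(1)=1; μ^(2)=-1

((2, 0, 2); (2, 2, 0))


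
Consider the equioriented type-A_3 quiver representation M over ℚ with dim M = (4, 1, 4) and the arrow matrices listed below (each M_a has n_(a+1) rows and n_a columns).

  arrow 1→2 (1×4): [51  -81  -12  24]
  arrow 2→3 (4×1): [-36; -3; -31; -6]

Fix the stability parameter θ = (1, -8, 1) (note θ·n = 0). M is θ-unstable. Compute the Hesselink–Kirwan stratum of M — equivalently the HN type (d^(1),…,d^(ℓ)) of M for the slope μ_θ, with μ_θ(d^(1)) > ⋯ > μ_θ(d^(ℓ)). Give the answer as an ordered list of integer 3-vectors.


Via rank(M_{q-1}∘⋯∘M_p): M ≅ I[1,1]^3, I[1,3], I[3,3]^3.
μ_θ-semistable layers: μ^(1)=1; μ^(2)=-7/2

((3, 0, 4); (1, 1, 0))


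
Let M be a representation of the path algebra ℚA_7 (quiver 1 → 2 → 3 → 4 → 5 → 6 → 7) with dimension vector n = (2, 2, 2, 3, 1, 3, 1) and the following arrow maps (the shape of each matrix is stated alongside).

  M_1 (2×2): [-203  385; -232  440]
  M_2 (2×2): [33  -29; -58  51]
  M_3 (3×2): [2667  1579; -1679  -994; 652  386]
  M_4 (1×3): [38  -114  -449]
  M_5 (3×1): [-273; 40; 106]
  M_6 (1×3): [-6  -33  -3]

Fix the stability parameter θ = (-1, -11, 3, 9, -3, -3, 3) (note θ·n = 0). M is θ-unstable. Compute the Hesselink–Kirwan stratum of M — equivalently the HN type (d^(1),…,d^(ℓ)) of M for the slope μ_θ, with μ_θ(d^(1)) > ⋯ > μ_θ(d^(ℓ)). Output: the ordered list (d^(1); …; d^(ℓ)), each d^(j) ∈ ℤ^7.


Barcode: M ≅ I[1,1], I[1,6], I[2,4], I[4,4], I[6,6], I[6,7]. HN layers by μ_θ (7 steps, strictly decreasing):
  μ^(1)=9; μ^(2)=3; μ^(3)=3/2; μ^(4)=-1; μ^(5)=-3; μ^(6)=-6; μ^(7)=-11

((0, 0, 0, 2, 0, 0, 0); (0, 0, 1, 0, 0, 0, 1); (0, 0, 1, 1, 1, 1, 0); (1, 0, 0, 0, 0, 0, 0); (0, 0, 0, 0, 0, 2, 0); (1, 1, 0, 0, 0, 0, 0); (0, 1, 0, 0, 0, 0, 0))
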